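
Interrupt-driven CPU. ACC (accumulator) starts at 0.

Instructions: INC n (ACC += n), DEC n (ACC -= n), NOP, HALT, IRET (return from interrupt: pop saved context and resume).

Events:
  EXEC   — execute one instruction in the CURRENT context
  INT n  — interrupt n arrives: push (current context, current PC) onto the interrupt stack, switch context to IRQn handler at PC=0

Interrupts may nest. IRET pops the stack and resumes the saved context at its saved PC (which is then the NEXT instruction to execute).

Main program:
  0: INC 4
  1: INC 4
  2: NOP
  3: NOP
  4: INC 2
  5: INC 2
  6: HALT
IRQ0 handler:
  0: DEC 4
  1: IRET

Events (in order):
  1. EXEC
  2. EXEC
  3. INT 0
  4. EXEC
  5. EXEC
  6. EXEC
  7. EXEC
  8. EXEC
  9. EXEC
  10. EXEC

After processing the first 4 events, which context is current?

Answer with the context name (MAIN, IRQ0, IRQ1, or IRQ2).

Answer: IRQ0

Derivation:
Event 1 (EXEC): [MAIN] PC=0: INC 4 -> ACC=4
Event 2 (EXEC): [MAIN] PC=1: INC 4 -> ACC=8
Event 3 (INT 0): INT 0 arrives: push (MAIN, PC=2), enter IRQ0 at PC=0 (depth now 1)
Event 4 (EXEC): [IRQ0] PC=0: DEC 4 -> ACC=4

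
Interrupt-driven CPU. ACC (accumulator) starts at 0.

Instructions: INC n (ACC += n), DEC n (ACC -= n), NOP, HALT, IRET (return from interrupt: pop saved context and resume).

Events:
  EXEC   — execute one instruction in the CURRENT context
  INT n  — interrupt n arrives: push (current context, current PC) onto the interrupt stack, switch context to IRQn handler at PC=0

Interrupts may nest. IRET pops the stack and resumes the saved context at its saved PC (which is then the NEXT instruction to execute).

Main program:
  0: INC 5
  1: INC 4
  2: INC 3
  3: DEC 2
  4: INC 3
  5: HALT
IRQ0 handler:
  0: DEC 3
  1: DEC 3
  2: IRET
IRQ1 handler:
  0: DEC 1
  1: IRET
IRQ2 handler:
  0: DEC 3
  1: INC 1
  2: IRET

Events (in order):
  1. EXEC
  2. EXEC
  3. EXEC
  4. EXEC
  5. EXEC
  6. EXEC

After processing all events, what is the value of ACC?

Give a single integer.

Answer: 13

Derivation:
Event 1 (EXEC): [MAIN] PC=0: INC 5 -> ACC=5
Event 2 (EXEC): [MAIN] PC=1: INC 4 -> ACC=9
Event 3 (EXEC): [MAIN] PC=2: INC 3 -> ACC=12
Event 4 (EXEC): [MAIN] PC=3: DEC 2 -> ACC=10
Event 5 (EXEC): [MAIN] PC=4: INC 3 -> ACC=13
Event 6 (EXEC): [MAIN] PC=5: HALT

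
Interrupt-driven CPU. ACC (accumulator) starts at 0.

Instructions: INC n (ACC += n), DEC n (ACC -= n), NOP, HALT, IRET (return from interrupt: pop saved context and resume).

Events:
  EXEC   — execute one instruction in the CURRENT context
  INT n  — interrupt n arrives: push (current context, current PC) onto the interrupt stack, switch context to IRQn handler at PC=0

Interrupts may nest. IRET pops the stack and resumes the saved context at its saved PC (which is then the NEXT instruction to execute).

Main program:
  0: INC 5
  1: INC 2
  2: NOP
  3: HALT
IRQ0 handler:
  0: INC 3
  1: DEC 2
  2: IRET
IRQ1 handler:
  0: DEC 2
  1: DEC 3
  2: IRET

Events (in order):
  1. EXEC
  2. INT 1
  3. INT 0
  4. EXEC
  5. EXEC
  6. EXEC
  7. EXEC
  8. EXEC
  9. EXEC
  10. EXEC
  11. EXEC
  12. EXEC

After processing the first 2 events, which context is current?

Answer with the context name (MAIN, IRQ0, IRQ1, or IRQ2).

Answer: IRQ1

Derivation:
Event 1 (EXEC): [MAIN] PC=0: INC 5 -> ACC=5
Event 2 (INT 1): INT 1 arrives: push (MAIN, PC=1), enter IRQ1 at PC=0 (depth now 1)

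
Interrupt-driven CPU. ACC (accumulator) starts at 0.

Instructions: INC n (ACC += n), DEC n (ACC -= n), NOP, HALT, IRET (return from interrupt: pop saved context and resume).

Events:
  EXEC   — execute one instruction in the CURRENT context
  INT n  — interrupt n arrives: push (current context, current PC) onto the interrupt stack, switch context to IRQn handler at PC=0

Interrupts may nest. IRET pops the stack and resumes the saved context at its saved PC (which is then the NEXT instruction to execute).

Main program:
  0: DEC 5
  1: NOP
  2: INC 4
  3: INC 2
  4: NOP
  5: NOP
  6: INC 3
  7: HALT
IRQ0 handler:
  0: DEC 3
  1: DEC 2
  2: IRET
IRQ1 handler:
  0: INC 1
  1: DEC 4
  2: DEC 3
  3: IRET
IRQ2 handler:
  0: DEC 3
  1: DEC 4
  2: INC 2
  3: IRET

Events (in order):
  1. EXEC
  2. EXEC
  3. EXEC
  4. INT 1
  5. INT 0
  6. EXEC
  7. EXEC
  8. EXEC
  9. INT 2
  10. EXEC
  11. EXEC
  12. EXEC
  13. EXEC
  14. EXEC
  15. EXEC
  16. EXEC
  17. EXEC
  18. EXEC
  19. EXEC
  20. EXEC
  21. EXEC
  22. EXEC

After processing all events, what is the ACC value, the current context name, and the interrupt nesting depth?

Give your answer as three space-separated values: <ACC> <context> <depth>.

Answer: -12 MAIN 0

Derivation:
Event 1 (EXEC): [MAIN] PC=0: DEC 5 -> ACC=-5
Event 2 (EXEC): [MAIN] PC=1: NOP
Event 3 (EXEC): [MAIN] PC=2: INC 4 -> ACC=-1
Event 4 (INT 1): INT 1 arrives: push (MAIN, PC=3), enter IRQ1 at PC=0 (depth now 1)
Event 5 (INT 0): INT 0 arrives: push (IRQ1, PC=0), enter IRQ0 at PC=0 (depth now 2)
Event 6 (EXEC): [IRQ0] PC=0: DEC 3 -> ACC=-4
Event 7 (EXEC): [IRQ0] PC=1: DEC 2 -> ACC=-6
Event 8 (EXEC): [IRQ0] PC=2: IRET -> resume IRQ1 at PC=0 (depth now 1)
Event 9 (INT 2): INT 2 arrives: push (IRQ1, PC=0), enter IRQ2 at PC=0 (depth now 2)
Event 10 (EXEC): [IRQ2] PC=0: DEC 3 -> ACC=-9
Event 11 (EXEC): [IRQ2] PC=1: DEC 4 -> ACC=-13
Event 12 (EXEC): [IRQ2] PC=2: INC 2 -> ACC=-11
Event 13 (EXEC): [IRQ2] PC=3: IRET -> resume IRQ1 at PC=0 (depth now 1)
Event 14 (EXEC): [IRQ1] PC=0: INC 1 -> ACC=-10
Event 15 (EXEC): [IRQ1] PC=1: DEC 4 -> ACC=-14
Event 16 (EXEC): [IRQ1] PC=2: DEC 3 -> ACC=-17
Event 17 (EXEC): [IRQ1] PC=3: IRET -> resume MAIN at PC=3 (depth now 0)
Event 18 (EXEC): [MAIN] PC=3: INC 2 -> ACC=-15
Event 19 (EXEC): [MAIN] PC=4: NOP
Event 20 (EXEC): [MAIN] PC=5: NOP
Event 21 (EXEC): [MAIN] PC=6: INC 3 -> ACC=-12
Event 22 (EXEC): [MAIN] PC=7: HALT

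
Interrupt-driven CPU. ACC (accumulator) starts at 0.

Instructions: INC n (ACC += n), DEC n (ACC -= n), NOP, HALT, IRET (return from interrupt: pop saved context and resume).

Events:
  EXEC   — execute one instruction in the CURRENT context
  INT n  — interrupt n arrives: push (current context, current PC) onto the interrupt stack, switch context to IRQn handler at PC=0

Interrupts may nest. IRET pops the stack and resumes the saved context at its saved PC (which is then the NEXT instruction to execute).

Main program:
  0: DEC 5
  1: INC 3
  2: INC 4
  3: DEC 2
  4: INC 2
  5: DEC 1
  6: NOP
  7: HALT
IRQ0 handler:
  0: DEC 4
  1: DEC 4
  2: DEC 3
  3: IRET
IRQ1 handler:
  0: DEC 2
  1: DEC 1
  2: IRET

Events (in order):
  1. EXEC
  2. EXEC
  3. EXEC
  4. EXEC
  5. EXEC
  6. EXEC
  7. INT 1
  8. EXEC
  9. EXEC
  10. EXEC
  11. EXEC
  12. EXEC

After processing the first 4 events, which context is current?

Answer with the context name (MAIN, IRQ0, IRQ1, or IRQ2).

Answer: MAIN

Derivation:
Event 1 (EXEC): [MAIN] PC=0: DEC 5 -> ACC=-5
Event 2 (EXEC): [MAIN] PC=1: INC 3 -> ACC=-2
Event 3 (EXEC): [MAIN] PC=2: INC 4 -> ACC=2
Event 4 (EXEC): [MAIN] PC=3: DEC 2 -> ACC=0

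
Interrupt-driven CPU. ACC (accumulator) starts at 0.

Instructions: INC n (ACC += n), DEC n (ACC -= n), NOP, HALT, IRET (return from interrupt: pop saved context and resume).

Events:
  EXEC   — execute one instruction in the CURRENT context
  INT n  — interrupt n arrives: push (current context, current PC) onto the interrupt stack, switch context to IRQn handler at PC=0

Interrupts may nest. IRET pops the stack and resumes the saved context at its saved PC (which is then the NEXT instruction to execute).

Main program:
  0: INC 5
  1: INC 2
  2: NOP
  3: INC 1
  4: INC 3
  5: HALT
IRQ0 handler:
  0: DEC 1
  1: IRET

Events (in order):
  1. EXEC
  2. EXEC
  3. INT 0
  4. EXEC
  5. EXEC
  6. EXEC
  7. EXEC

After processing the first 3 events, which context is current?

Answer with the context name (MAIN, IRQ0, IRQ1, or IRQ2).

Answer: IRQ0

Derivation:
Event 1 (EXEC): [MAIN] PC=0: INC 5 -> ACC=5
Event 2 (EXEC): [MAIN] PC=1: INC 2 -> ACC=7
Event 3 (INT 0): INT 0 arrives: push (MAIN, PC=2), enter IRQ0 at PC=0 (depth now 1)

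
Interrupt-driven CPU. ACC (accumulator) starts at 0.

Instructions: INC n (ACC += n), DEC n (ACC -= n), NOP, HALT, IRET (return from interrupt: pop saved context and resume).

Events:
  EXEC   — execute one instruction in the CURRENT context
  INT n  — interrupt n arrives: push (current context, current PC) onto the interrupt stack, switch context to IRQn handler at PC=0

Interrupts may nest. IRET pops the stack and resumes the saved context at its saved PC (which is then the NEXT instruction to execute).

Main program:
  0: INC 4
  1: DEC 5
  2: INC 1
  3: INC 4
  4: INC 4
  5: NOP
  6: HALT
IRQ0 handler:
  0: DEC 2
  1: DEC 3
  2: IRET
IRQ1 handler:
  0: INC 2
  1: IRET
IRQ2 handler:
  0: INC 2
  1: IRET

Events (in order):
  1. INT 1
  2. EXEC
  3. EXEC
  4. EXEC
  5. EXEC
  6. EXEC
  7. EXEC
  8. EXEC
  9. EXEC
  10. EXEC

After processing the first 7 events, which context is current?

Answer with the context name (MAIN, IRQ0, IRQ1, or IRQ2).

Answer: MAIN

Derivation:
Event 1 (INT 1): INT 1 arrives: push (MAIN, PC=0), enter IRQ1 at PC=0 (depth now 1)
Event 2 (EXEC): [IRQ1] PC=0: INC 2 -> ACC=2
Event 3 (EXEC): [IRQ1] PC=1: IRET -> resume MAIN at PC=0 (depth now 0)
Event 4 (EXEC): [MAIN] PC=0: INC 4 -> ACC=6
Event 5 (EXEC): [MAIN] PC=1: DEC 5 -> ACC=1
Event 6 (EXEC): [MAIN] PC=2: INC 1 -> ACC=2
Event 7 (EXEC): [MAIN] PC=3: INC 4 -> ACC=6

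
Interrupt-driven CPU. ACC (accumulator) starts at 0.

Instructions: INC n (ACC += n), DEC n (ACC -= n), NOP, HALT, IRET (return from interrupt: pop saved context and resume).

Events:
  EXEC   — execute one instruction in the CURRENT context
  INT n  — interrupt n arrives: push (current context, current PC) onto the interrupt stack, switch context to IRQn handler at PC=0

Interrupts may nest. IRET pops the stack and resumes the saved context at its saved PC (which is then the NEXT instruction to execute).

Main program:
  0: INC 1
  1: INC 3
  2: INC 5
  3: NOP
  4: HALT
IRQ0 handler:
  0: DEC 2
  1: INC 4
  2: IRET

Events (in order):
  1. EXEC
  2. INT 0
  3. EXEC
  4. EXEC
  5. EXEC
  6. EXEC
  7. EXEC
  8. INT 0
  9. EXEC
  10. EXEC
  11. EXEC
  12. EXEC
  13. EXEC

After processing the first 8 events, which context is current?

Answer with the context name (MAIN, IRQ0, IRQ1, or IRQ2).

Answer: IRQ0

Derivation:
Event 1 (EXEC): [MAIN] PC=0: INC 1 -> ACC=1
Event 2 (INT 0): INT 0 arrives: push (MAIN, PC=1), enter IRQ0 at PC=0 (depth now 1)
Event 3 (EXEC): [IRQ0] PC=0: DEC 2 -> ACC=-1
Event 4 (EXEC): [IRQ0] PC=1: INC 4 -> ACC=3
Event 5 (EXEC): [IRQ0] PC=2: IRET -> resume MAIN at PC=1 (depth now 0)
Event 6 (EXEC): [MAIN] PC=1: INC 3 -> ACC=6
Event 7 (EXEC): [MAIN] PC=2: INC 5 -> ACC=11
Event 8 (INT 0): INT 0 arrives: push (MAIN, PC=3), enter IRQ0 at PC=0 (depth now 1)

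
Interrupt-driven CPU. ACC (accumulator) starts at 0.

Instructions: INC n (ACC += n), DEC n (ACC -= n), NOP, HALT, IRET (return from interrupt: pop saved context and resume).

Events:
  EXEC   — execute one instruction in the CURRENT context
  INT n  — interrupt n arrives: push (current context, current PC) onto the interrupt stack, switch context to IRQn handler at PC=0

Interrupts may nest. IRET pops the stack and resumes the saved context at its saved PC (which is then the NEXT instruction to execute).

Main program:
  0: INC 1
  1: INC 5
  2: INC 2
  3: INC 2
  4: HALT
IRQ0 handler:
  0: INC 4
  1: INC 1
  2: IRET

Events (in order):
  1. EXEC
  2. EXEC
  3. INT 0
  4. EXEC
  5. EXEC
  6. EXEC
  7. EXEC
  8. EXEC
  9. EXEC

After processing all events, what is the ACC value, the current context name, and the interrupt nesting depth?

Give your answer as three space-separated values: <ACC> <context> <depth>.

Answer: 15 MAIN 0

Derivation:
Event 1 (EXEC): [MAIN] PC=0: INC 1 -> ACC=1
Event 2 (EXEC): [MAIN] PC=1: INC 5 -> ACC=6
Event 3 (INT 0): INT 0 arrives: push (MAIN, PC=2), enter IRQ0 at PC=0 (depth now 1)
Event 4 (EXEC): [IRQ0] PC=0: INC 4 -> ACC=10
Event 5 (EXEC): [IRQ0] PC=1: INC 1 -> ACC=11
Event 6 (EXEC): [IRQ0] PC=2: IRET -> resume MAIN at PC=2 (depth now 0)
Event 7 (EXEC): [MAIN] PC=2: INC 2 -> ACC=13
Event 8 (EXEC): [MAIN] PC=3: INC 2 -> ACC=15
Event 9 (EXEC): [MAIN] PC=4: HALT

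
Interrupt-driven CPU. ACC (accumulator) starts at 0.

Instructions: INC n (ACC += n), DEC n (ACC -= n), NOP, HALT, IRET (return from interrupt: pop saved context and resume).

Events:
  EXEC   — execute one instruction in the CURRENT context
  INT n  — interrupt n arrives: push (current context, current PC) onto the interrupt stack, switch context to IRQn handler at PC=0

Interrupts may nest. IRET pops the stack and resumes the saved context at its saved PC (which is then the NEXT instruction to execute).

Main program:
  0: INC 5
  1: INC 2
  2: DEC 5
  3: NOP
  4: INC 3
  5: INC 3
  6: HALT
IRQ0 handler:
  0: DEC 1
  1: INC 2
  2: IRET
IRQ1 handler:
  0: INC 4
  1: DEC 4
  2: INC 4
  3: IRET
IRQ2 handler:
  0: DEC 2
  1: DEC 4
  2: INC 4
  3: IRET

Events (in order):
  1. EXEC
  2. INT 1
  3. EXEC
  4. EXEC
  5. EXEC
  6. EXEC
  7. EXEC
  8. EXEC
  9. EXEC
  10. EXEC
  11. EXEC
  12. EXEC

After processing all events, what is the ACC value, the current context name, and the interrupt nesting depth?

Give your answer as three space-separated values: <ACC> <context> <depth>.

Event 1 (EXEC): [MAIN] PC=0: INC 5 -> ACC=5
Event 2 (INT 1): INT 1 arrives: push (MAIN, PC=1), enter IRQ1 at PC=0 (depth now 1)
Event 3 (EXEC): [IRQ1] PC=0: INC 4 -> ACC=9
Event 4 (EXEC): [IRQ1] PC=1: DEC 4 -> ACC=5
Event 5 (EXEC): [IRQ1] PC=2: INC 4 -> ACC=9
Event 6 (EXEC): [IRQ1] PC=3: IRET -> resume MAIN at PC=1 (depth now 0)
Event 7 (EXEC): [MAIN] PC=1: INC 2 -> ACC=11
Event 8 (EXEC): [MAIN] PC=2: DEC 5 -> ACC=6
Event 9 (EXEC): [MAIN] PC=3: NOP
Event 10 (EXEC): [MAIN] PC=4: INC 3 -> ACC=9
Event 11 (EXEC): [MAIN] PC=5: INC 3 -> ACC=12
Event 12 (EXEC): [MAIN] PC=6: HALT

Answer: 12 MAIN 0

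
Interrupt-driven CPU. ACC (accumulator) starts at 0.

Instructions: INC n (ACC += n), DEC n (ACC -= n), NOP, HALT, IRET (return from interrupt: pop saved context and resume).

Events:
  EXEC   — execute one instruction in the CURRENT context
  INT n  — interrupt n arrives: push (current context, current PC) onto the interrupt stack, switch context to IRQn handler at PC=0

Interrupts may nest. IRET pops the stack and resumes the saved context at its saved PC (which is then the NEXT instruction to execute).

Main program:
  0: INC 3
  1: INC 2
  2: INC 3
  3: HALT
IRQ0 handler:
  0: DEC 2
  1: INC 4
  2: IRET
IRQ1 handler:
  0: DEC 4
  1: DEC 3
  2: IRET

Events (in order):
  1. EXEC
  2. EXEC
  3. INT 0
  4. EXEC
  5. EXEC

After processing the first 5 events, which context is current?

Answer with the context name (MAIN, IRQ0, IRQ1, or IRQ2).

Event 1 (EXEC): [MAIN] PC=0: INC 3 -> ACC=3
Event 2 (EXEC): [MAIN] PC=1: INC 2 -> ACC=5
Event 3 (INT 0): INT 0 arrives: push (MAIN, PC=2), enter IRQ0 at PC=0 (depth now 1)
Event 4 (EXEC): [IRQ0] PC=0: DEC 2 -> ACC=3
Event 5 (EXEC): [IRQ0] PC=1: INC 4 -> ACC=7

Answer: IRQ0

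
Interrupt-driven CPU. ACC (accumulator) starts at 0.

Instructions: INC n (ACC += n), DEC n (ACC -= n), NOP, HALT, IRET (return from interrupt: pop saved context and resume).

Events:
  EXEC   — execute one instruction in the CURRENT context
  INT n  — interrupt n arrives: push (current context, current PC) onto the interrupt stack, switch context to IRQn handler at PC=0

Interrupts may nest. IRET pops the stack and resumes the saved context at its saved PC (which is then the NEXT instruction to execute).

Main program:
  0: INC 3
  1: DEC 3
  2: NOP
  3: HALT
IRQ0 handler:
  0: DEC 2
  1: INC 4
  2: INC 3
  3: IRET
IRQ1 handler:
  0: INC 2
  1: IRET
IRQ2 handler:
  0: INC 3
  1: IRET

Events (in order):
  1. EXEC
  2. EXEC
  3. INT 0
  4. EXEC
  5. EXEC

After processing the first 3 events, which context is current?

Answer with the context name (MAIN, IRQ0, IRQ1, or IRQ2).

Answer: IRQ0

Derivation:
Event 1 (EXEC): [MAIN] PC=0: INC 3 -> ACC=3
Event 2 (EXEC): [MAIN] PC=1: DEC 3 -> ACC=0
Event 3 (INT 0): INT 0 arrives: push (MAIN, PC=2), enter IRQ0 at PC=0 (depth now 1)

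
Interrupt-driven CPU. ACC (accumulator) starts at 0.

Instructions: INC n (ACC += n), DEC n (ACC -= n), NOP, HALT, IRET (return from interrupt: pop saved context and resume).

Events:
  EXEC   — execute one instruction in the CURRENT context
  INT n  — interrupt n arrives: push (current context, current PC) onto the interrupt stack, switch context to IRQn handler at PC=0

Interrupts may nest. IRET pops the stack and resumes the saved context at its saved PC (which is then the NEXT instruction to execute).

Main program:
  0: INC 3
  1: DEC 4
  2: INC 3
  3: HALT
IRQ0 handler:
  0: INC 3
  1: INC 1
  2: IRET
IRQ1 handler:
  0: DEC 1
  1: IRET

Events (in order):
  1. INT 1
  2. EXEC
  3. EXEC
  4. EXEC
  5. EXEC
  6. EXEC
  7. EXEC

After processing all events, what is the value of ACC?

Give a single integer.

Answer: 1

Derivation:
Event 1 (INT 1): INT 1 arrives: push (MAIN, PC=0), enter IRQ1 at PC=0 (depth now 1)
Event 2 (EXEC): [IRQ1] PC=0: DEC 1 -> ACC=-1
Event 3 (EXEC): [IRQ1] PC=1: IRET -> resume MAIN at PC=0 (depth now 0)
Event 4 (EXEC): [MAIN] PC=0: INC 3 -> ACC=2
Event 5 (EXEC): [MAIN] PC=1: DEC 4 -> ACC=-2
Event 6 (EXEC): [MAIN] PC=2: INC 3 -> ACC=1
Event 7 (EXEC): [MAIN] PC=3: HALT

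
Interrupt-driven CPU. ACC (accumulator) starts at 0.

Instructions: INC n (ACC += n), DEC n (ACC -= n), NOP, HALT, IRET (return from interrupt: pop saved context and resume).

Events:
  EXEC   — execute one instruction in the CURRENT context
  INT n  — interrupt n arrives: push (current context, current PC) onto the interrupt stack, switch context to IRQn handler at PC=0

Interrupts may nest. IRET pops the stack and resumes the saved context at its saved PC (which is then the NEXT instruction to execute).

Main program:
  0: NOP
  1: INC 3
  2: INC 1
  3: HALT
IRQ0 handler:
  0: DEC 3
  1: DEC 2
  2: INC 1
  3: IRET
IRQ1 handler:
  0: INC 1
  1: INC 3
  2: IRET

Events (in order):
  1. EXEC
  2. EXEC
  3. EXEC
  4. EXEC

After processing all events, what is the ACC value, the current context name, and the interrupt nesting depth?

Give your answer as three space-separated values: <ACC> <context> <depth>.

Answer: 4 MAIN 0

Derivation:
Event 1 (EXEC): [MAIN] PC=0: NOP
Event 2 (EXEC): [MAIN] PC=1: INC 3 -> ACC=3
Event 3 (EXEC): [MAIN] PC=2: INC 1 -> ACC=4
Event 4 (EXEC): [MAIN] PC=3: HALT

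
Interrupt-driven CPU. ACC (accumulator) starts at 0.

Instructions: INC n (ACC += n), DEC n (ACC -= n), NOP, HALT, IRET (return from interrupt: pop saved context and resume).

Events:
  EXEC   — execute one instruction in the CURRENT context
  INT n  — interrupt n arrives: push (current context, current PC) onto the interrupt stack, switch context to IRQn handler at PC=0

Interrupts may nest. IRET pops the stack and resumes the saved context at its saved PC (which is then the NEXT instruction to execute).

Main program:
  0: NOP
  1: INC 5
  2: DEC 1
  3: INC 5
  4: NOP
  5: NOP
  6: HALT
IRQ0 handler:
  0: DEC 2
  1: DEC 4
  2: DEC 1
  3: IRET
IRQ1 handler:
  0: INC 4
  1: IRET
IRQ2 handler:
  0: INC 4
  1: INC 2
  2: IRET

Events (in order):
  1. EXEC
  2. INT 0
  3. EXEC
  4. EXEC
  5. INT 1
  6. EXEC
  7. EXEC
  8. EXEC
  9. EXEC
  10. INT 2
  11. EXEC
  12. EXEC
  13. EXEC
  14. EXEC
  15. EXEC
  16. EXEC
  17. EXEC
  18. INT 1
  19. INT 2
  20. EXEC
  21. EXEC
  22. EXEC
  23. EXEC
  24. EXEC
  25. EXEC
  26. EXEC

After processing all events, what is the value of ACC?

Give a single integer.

Answer: 22

Derivation:
Event 1 (EXEC): [MAIN] PC=0: NOP
Event 2 (INT 0): INT 0 arrives: push (MAIN, PC=1), enter IRQ0 at PC=0 (depth now 1)
Event 3 (EXEC): [IRQ0] PC=0: DEC 2 -> ACC=-2
Event 4 (EXEC): [IRQ0] PC=1: DEC 4 -> ACC=-6
Event 5 (INT 1): INT 1 arrives: push (IRQ0, PC=2), enter IRQ1 at PC=0 (depth now 2)
Event 6 (EXEC): [IRQ1] PC=0: INC 4 -> ACC=-2
Event 7 (EXEC): [IRQ1] PC=1: IRET -> resume IRQ0 at PC=2 (depth now 1)
Event 8 (EXEC): [IRQ0] PC=2: DEC 1 -> ACC=-3
Event 9 (EXEC): [IRQ0] PC=3: IRET -> resume MAIN at PC=1 (depth now 0)
Event 10 (INT 2): INT 2 arrives: push (MAIN, PC=1), enter IRQ2 at PC=0 (depth now 1)
Event 11 (EXEC): [IRQ2] PC=0: INC 4 -> ACC=1
Event 12 (EXEC): [IRQ2] PC=1: INC 2 -> ACC=3
Event 13 (EXEC): [IRQ2] PC=2: IRET -> resume MAIN at PC=1 (depth now 0)
Event 14 (EXEC): [MAIN] PC=1: INC 5 -> ACC=8
Event 15 (EXEC): [MAIN] PC=2: DEC 1 -> ACC=7
Event 16 (EXEC): [MAIN] PC=3: INC 5 -> ACC=12
Event 17 (EXEC): [MAIN] PC=4: NOP
Event 18 (INT 1): INT 1 arrives: push (MAIN, PC=5), enter IRQ1 at PC=0 (depth now 1)
Event 19 (INT 2): INT 2 arrives: push (IRQ1, PC=0), enter IRQ2 at PC=0 (depth now 2)
Event 20 (EXEC): [IRQ2] PC=0: INC 4 -> ACC=16
Event 21 (EXEC): [IRQ2] PC=1: INC 2 -> ACC=18
Event 22 (EXEC): [IRQ2] PC=2: IRET -> resume IRQ1 at PC=0 (depth now 1)
Event 23 (EXEC): [IRQ1] PC=0: INC 4 -> ACC=22
Event 24 (EXEC): [IRQ1] PC=1: IRET -> resume MAIN at PC=5 (depth now 0)
Event 25 (EXEC): [MAIN] PC=5: NOP
Event 26 (EXEC): [MAIN] PC=6: HALT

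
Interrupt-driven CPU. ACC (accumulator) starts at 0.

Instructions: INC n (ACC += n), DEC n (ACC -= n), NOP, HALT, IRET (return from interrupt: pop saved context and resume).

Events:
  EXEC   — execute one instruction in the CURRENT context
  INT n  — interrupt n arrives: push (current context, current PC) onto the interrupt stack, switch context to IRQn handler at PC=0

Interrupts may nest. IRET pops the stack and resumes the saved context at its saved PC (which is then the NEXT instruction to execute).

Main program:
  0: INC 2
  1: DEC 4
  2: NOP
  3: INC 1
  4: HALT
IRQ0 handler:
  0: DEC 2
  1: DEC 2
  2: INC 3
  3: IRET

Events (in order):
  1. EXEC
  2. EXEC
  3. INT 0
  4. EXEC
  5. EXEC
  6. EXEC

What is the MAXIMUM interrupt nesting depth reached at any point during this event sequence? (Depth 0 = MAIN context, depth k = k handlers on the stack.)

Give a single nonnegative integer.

Answer: 1

Derivation:
Event 1 (EXEC): [MAIN] PC=0: INC 2 -> ACC=2 [depth=0]
Event 2 (EXEC): [MAIN] PC=1: DEC 4 -> ACC=-2 [depth=0]
Event 3 (INT 0): INT 0 arrives: push (MAIN, PC=2), enter IRQ0 at PC=0 (depth now 1) [depth=1]
Event 4 (EXEC): [IRQ0] PC=0: DEC 2 -> ACC=-4 [depth=1]
Event 5 (EXEC): [IRQ0] PC=1: DEC 2 -> ACC=-6 [depth=1]
Event 6 (EXEC): [IRQ0] PC=2: INC 3 -> ACC=-3 [depth=1]
Max depth observed: 1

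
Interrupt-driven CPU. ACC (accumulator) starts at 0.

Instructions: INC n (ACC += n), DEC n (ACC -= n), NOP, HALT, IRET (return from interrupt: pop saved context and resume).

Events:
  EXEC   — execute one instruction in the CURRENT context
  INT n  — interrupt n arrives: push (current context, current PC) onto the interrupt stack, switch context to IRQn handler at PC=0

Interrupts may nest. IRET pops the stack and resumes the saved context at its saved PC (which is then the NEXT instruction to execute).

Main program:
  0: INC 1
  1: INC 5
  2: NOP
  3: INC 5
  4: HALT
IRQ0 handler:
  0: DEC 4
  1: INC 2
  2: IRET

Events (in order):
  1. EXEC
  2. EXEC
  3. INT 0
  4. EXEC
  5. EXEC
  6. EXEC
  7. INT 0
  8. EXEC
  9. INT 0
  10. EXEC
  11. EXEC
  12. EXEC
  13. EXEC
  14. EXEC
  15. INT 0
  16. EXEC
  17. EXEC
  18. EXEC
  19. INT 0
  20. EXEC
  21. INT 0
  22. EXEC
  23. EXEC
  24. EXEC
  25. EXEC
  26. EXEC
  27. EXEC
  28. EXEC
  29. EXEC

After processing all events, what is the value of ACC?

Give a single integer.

Answer: -1

Derivation:
Event 1 (EXEC): [MAIN] PC=0: INC 1 -> ACC=1
Event 2 (EXEC): [MAIN] PC=1: INC 5 -> ACC=6
Event 3 (INT 0): INT 0 arrives: push (MAIN, PC=2), enter IRQ0 at PC=0 (depth now 1)
Event 4 (EXEC): [IRQ0] PC=0: DEC 4 -> ACC=2
Event 5 (EXEC): [IRQ0] PC=1: INC 2 -> ACC=4
Event 6 (EXEC): [IRQ0] PC=2: IRET -> resume MAIN at PC=2 (depth now 0)
Event 7 (INT 0): INT 0 arrives: push (MAIN, PC=2), enter IRQ0 at PC=0 (depth now 1)
Event 8 (EXEC): [IRQ0] PC=0: DEC 4 -> ACC=0
Event 9 (INT 0): INT 0 arrives: push (IRQ0, PC=1), enter IRQ0 at PC=0 (depth now 2)
Event 10 (EXEC): [IRQ0] PC=0: DEC 4 -> ACC=-4
Event 11 (EXEC): [IRQ0] PC=1: INC 2 -> ACC=-2
Event 12 (EXEC): [IRQ0] PC=2: IRET -> resume IRQ0 at PC=1 (depth now 1)
Event 13 (EXEC): [IRQ0] PC=1: INC 2 -> ACC=0
Event 14 (EXEC): [IRQ0] PC=2: IRET -> resume MAIN at PC=2 (depth now 0)
Event 15 (INT 0): INT 0 arrives: push (MAIN, PC=2), enter IRQ0 at PC=0 (depth now 1)
Event 16 (EXEC): [IRQ0] PC=0: DEC 4 -> ACC=-4
Event 17 (EXEC): [IRQ0] PC=1: INC 2 -> ACC=-2
Event 18 (EXEC): [IRQ0] PC=2: IRET -> resume MAIN at PC=2 (depth now 0)
Event 19 (INT 0): INT 0 arrives: push (MAIN, PC=2), enter IRQ0 at PC=0 (depth now 1)
Event 20 (EXEC): [IRQ0] PC=0: DEC 4 -> ACC=-6
Event 21 (INT 0): INT 0 arrives: push (IRQ0, PC=1), enter IRQ0 at PC=0 (depth now 2)
Event 22 (EXEC): [IRQ0] PC=0: DEC 4 -> ACC=-10
Event 23 (EXEC): [IRQ0] PC=1: INC 2 -> ACC=-8
Event 24 (EXEC): [IRQ0] PC=2: IRET -> resume IRQ0 at PC=1 (depth now 1)
Event 25 (EXEC): [IRQ0] PC=1: INC 2 -> ACC=-6
Event 26 (EXEC): [IRQ0] PC=2: IRET -> resume MAIN at PC=2 (depth now 0)
Event 27 (EXEC): [MAIN] PC=2: NOP
Event 28 (EXEC): [MAIN] PC=3: INC 5 -> ACC=-1
Event 29 (EXEC): [MAIN] PC=4: HALT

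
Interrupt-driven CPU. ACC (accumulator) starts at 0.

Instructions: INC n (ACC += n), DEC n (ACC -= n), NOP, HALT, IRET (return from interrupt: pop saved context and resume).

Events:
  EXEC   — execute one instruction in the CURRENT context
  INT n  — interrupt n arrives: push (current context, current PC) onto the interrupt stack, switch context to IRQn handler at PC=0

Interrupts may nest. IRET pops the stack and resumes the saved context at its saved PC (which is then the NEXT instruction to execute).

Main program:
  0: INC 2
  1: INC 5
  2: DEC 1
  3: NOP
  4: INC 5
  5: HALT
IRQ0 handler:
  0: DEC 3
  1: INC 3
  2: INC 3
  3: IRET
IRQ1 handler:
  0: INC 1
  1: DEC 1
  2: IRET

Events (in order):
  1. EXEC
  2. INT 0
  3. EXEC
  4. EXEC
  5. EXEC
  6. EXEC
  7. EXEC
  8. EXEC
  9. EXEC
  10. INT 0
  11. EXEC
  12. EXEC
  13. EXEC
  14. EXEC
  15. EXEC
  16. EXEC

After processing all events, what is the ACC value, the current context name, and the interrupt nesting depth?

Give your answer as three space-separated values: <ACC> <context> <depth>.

Event 1 (EXEC): [MAIN] PC=0: INC 2 -> ACC=2
Event 2 (INT 0): INT 0 arrives: push (MAIN, PC=1), enter IRQ0 at PC=0 (depth now 1)
Event 3 (EXEC): [IRQ0] PC=0: DEC 3 -> ACC=-1
Event 4 (EXEC): [IRQ0] PC=1: INC 3 -> ACC=2
Event 5 (EXEC): [IRQ0] PC=2: INC 3 -> ACC=5
Event 6 (EXEC): [IRQ0] PC=3: IRET -> resume MAIN at PC=1 (depth now 0)
Event 7 (EXEC): [MAIN] PC=1: INC 5 -> ACC=10
Event 8 (EXEC): [MAIN] PC=2: DEC 1 -> ACC=9
Event 9 (EXEC): [MAIN] PC=3: NOP
Event 10 (INT 0): INT 0 arrives: push (MAIN, PC=4), enter IRQ0 at PC=0 (depth now 1)
Event 11 (EXEC): [IRQ0] PC=0: DEC 3 -> ACC=6
Event 12 (EXEC): [IRQ0] PC=1: INC 3 -> ACC=9
Event 13 (EXEC): [IRQ0] PC=2: INC 3 -> ACC=12
Event 14 (EXEC): [IRQ0] PC=3: IRET -> resume MAIN at PC=4 (depth now 0)
Event 15 (EXEC): [MAIN] PC=4: INC 5 -> ACC=17
Event 16 (EXEC): [MAIN] PC=5: HALT

Answer: 17 MAIN 0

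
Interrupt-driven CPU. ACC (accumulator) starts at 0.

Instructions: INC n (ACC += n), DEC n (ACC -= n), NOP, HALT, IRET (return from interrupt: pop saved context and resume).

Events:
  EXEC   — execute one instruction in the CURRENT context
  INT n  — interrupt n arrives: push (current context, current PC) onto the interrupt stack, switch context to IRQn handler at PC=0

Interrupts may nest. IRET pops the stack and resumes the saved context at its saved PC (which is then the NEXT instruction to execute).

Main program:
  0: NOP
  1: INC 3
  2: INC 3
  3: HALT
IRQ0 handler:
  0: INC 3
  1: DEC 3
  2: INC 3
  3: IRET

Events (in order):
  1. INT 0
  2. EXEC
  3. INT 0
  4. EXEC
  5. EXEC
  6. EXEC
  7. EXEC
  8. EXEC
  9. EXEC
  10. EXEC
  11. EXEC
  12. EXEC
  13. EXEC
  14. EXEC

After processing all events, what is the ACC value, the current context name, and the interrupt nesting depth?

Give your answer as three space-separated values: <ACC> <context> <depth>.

Event 1 (INT 0): INT 0 arrives: push (MAIN, PC=0), enter IRQ0 at PC=0 (depth now 1)
Event 2 (EXEC): [IRQ0] PC=0: INC 3 -> ACC=3
Event 3 (INT 0): INT 0 arrives: push (IRQ0, PC=1), enter IRQ0 at PC=0 (depth now 2)
Event 4 (EXEC): [IRQ0] PC=0: INC 3 -> ACC=6
Event 5 (EXEC): [IRQ0] PC=1: DEC 3 -> ACC=3
Event 6 (EXEC): [IRQ0] PC=2: INC 3 -> ACC=6
Event 7 (EXEC): [IRQ0] PC=3: IRET -> resume IRQ0 at PC=1 (depth now 1)
Event 8 (EXEC): [IRQ0] PC=1: DEC 3 -> ACC=3
Event 9 (EXEC): [IRQ0] PC=2: INC 3 -> ACC=6
Event 10 (EXEC): [IRQ0] PC=3: IRET -> resume MAIN at PC=0 (depth now 0)
Event 11 (EXEC): [MAIN] PC=0: NOP
Event 12 (EXEC): [MAIN] PC=1: INC 3 -> ACC=9
Event 13 (EXEC): [MAIN] PC=2: INC 3 -> ACC=12
Event 14 (EXEC): [MAIN] PC=3: HALT

Answer: 12 MAIN 0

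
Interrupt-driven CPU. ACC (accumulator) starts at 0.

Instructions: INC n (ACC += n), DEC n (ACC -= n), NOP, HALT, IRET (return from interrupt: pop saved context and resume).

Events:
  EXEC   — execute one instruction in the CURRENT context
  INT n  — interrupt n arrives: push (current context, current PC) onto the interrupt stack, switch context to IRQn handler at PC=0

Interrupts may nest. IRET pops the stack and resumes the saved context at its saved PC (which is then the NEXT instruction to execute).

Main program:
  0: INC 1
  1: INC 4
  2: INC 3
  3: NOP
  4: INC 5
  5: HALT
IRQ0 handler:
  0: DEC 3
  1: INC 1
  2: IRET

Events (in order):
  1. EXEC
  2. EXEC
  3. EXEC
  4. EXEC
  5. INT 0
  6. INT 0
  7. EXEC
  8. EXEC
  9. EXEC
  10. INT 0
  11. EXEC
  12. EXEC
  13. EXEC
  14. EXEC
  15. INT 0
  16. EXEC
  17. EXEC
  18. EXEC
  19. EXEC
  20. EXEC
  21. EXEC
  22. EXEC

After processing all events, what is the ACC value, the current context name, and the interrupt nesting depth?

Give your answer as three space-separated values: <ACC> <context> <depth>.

Event 1 (EXEC): [MAIN] PC=0: INC 1 -> ACC=1
Event 2 (EXEC): [MAIN] PC=1: INC 4 -> ACC=5
Event 3 (EXEC): [MAIN] PC=2: INC 3 -> ACC=8
Event 4 (EXEC): [MAIN] PC=3: NOP
Event 5 (INT 0): INT 0 arrives: push (MAIN, PC=4), enter IRQ0 at PC=0 (depth now 1)
Event 6 (INT 0): INT 0 arrives: push (IRQ0, PC=0), enter IRQ0 at PC=0 (depth now 2)
Event 7 (EXEC): [IRQ0] PC=0: DEC 3 -> ACC=5
Event 8 (EXEC): [IRQ0] PC=1: INC 1 -> ACC=6
Event 9 (EXEC): [IRQ0] PC=2: IRET -> resume IRQ0 at PC=0 (depth now 1)
Event 10 (INT 0): INT 0 arrives: push (IRQ0, PC=0), enter IRQ0 at PC=0 (depth now 2)
Event 11 (EXEC): [IRQ0] PC=0: DEC 3 -> ACC=3
Event 12 (EXEC): [IRQ0] PC=1: INC 1 -> ACC=4
Event 13 (EXEC): [IRQ0] PC=2: IRET -> resume IRQ0 at PC=0 (depth now 1)
Event 14 (EXEC): [IRQ0] PC=0: DEC 3 -> ACC=1
Event 15 (INT 0): INT 0 arrives: push (IRQ0, PC=1), enter IRQ0 at PC=0 (depth now 2)
Event 16 (EXEC): [IRQ0] PC=0: DEC 3 -> ACC=-2
Event 17 (EXEC): [IRQ0] PC=1: INC 1 -> ACC=-1
Event 18 (EXEC): [IRQ0] PC=2: IRET -> resume IRQ0 at PC=1 (depth now 1)
Event 19 (EXEC): [IRQ0] PC=1: INC 1 -> ACC=0
Event 20 (EXEC): [IRQ0] PC=2: IRET -> resume MAIN at PC=4 (depth now 0)
Event 21 (EXEC): [MAIN] PC=4: INC 5 -> ACC=5
Event 22 (EXEC): [MAIN] PC=5: HALT

Answer: 5 MAIN 0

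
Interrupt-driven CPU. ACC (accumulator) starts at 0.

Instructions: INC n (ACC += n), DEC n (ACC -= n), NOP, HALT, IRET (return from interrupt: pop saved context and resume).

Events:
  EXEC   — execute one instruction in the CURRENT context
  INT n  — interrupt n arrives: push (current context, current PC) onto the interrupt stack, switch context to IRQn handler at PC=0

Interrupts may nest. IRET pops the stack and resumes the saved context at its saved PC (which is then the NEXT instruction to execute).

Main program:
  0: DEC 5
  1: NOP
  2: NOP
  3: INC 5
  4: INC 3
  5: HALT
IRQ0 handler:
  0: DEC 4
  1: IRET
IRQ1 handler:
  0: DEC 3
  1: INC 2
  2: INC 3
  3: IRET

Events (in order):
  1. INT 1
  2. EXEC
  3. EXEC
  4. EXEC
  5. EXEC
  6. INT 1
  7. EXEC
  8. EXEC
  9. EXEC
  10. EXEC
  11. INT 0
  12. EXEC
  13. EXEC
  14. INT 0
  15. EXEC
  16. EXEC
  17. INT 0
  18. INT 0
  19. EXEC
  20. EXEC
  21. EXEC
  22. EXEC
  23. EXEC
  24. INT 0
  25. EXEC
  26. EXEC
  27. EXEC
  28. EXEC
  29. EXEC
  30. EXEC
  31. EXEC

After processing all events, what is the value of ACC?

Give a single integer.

Event 1 (INT 1): INT 1 arrives: push (MAIN, PC=0), enter IRQ1 at PC=0 (depth now 1)
Event 2 (EXEC): [IRQ1] PC=0: DEC 3 -> ACC=-3
Event 3 (EXEC): [IRQ1] PC=1: INC 2 -> ACC=-1
Event 4 (EXEC): [IRQ1] PC=2: INC 3 -> ACC=2
Event 5 (EXEC): [IRQ1] PC=3: IRET -> resume MAIN at PC=0 (depth now 0)
Event 6 (INT 1): INT 1 arrives: push (MAIN, PC=0), enter IRQ1 at PC=0 (depth now 1)
Event 7 (EXEC): [IRQ1] PC=0: DEC 3 -> ACC=-1
Event 8 (EXEC): [IRQ1] PC=1: INC 2 -> ACC=1
Event 9 (EXEC): [IRQ1] PC=2: INC 3 -> ACC=4
Event 10 (EXEC): [IRQ1] PC=3: IRET -> resume MAIN at PC=0 (depth now 0)
Event 11 (INT 0): INT 0 arrives: push (MAIN, PC=0), enter IRQ0 at PC=0 (depth now 1)
Event 12 (EXEC): [IRQ0] PC=0: DEC 4 -> ACC=0
Event 13 (EXEC): [IRQ0] PC=1: IRET -> resume MAIN at PC=0 (depth now 0)
Event 14 (INT 0): INT 0 arrives: push (MAIN, PC=0), enter IRQ0 at PC=0 (depth now 1)
Event 15 (EXEC): [IRQ0] PC=0: DEC 4 -> ACC=-4
Event 16 (EXEC): [IRQ0] PC=1: IRET -> resume MAIN at PC=0 (depth now 0)
Event 17 (INT 0): INT 0 arrives: push (MAIN, PC=0), enter IRQ0 at PC=0 (depth now 1)
Event 18 (INT 0): INT 0 arrives: push (IRQ0, PC=0), enter IRQ0 at PC=0 (depth now 2)
Event 19 (EXEC): [IRQ0] PC=0: DEC 4 -> ACC=-8
Event 20 (EXEC): [IRQ0] PC=1: IRET -> resume IRQ0 at PC=0 (depth now 1)
Event 21 (EXEC): [IRQ0] PC=0: DEC 4 -> ACC=-12
Event 22 (EXEC): [IRQ0] PC=1: IRET -> resume MAIN at PC=0 (depth now 0)
Event 23 (EXEC): [MAIN] PC=0: DEC 5 -> ACC=-17
Event 24 (INT 0): INT 0 arrives: push (MAIN, PC=1), enter IRQ0 at PC=0 (depth now 1)
Event 25 (EXEC): [IRQ0] PC=0: DEC 4 -> ACC=-21
Event 26 (EXEC): [IRQ0] PC=1: IRET -> resume MAIN at PC=1 (depth now 0)
Event 27 (EXEC): [MAIN] PC=1: NOP
Event 28 (EXEC): [MAIN] PC=2: NOP
Event 29 (EXEC): [MAIN] PC=3: INC 5 -> ACC=-16
Event 30 (EXEC): [MAIN] PC=4: INC 3 -> ACC=-13
Event 31 (EXEC): [MAIN] PC=5: HALT

Answer: -13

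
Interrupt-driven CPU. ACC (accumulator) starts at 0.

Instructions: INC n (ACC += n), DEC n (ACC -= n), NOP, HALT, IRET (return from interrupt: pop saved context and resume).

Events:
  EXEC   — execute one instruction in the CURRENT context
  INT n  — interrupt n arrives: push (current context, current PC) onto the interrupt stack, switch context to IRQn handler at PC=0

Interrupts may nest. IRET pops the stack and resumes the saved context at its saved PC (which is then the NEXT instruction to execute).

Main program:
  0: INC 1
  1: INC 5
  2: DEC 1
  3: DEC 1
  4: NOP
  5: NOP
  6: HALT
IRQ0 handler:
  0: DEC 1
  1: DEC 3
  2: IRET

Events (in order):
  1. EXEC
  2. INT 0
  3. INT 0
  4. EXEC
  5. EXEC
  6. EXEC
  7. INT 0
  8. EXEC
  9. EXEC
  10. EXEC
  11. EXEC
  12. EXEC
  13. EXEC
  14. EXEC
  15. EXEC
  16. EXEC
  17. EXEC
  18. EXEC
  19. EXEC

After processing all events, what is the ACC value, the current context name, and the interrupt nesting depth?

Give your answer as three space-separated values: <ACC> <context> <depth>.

Event 1 (EXEC): [MAIN] PC=0: INC 1 -> ACC=1
Event 2 (INT 0): INT 0 arrives: push (MAIN, PC=1), enter IRQ0 at PC=0 (depth now 1)
Event 3 (INT 0): INT 0 arrives: push (IRQ0, PC=0), enter IRQ0 at PC=0 (depth now 2)
Event 4 (EXEC): [IRQ0] PC=0: DEC 1 -> ACC=0
Event 5 (EXEC): [IRQ0] PC=1: DEC 3 -> ACC=-3
Event 6 (EXEC): [IRQ0] PC=2: IRET -> resume IRQ0 at PC=0 (depth now 1)
Event 7 (INT 0): INT 0 arrives: push (IRQ0, PC=0), enter IRQ0 at PC=0 (depth now 2)
Event 8 (EXEC): [IRQ0] PC=0: DEC 1 -> ACC=-4
Event 9 (EXEC): [IRQ0] PC=1: DEC 3 -> ACC=-7
Event 10 (EXEC): [IRQ0] PC=2: IRET -> resume IRQ0 at PC=0 (depth now 1)
Event 11 (EXEC): [IRQ0] PC=0: DEC 1 -> ACC=-8
Event 12 (EXEC): [IRQ0] PC=1: DEC 3 -> ACC=-11
Event 13 (EXEC): [IRQ0] PC=2: IRET -> resume MAIN at PC=1 (depth now 0)
Event 14 (EXEC): [MAIN] PC=1: INC 5 -> ACC=-6
Event 15 (EXEC): [MAIN] PC=2: DEC 1 -> ACC=-7
Event 16 (EXEC): [MAIN] PC=3: DEC 1 -> ACC=-8
Event 17 (EXEC): [MAIN] PC=4: NOP
Event 18 (EXEC): [MAIN] PC=5: NOP
Event 19 (EXEC): [MAIN] PC=6: HALT

Answer: -8 MAIN 0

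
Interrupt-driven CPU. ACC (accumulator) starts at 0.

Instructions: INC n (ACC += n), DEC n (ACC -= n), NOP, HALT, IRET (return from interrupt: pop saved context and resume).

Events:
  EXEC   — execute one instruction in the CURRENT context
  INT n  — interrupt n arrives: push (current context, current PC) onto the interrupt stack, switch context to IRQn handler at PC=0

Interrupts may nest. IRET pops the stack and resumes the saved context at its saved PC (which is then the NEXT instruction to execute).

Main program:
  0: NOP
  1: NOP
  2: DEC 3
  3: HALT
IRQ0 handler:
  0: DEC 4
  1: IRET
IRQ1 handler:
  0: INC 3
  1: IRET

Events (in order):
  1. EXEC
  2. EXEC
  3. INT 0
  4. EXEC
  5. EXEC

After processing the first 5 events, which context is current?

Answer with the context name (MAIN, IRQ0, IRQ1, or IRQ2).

Event 1 (EXEC): [MAIN] PC=0: NOP
Event 2 (EXEC): [MAIN] PC=1: NOP
Event 3 (INT 0): INT 0 arrives: push (MAIN, PC=2), enter IRQ0 at PC=0 (depth now 1)
Event 4 (EXEC): [IRQ0] PC=0: DEC 4 -> ACC=-4
Event 5 (EXEC): [IRQ0] PC=1: IRET -> resume MAIN at PC=2 (depth now 0)

Answer: MAIN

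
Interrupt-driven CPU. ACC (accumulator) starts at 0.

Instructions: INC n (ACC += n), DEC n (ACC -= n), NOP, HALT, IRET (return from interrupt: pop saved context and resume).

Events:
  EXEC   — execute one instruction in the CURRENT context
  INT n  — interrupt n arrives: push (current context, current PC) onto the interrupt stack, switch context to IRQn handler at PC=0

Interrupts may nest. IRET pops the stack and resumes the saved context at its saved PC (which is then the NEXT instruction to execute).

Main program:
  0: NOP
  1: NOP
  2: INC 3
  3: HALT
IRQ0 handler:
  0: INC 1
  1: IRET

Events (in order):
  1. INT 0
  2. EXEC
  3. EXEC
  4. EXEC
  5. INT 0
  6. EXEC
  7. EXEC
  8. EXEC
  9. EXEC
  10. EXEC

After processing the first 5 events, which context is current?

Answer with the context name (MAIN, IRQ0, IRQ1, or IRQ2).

Event 1 (INT 0): INT 0 arrives: push (MAIN, PC=0), enter IRQ0 at PC=0 (depth now 1)
Event 2 (EXEC): [IRQ0] PC=0: INC 1 -> ACC=1
Event 3 (EXEC): [IRQ0] PC=1: IRET -> resume MAIN at PC=0 (depth now 0)
Event 4 (EXEC): [MAIN] PC=0: NOP
Event 5 (INT 0): INT 0 arrives: push (MAIN, PC=1), enter IRQ0 at PC=0 (depth now 1)

Answer: IRQ0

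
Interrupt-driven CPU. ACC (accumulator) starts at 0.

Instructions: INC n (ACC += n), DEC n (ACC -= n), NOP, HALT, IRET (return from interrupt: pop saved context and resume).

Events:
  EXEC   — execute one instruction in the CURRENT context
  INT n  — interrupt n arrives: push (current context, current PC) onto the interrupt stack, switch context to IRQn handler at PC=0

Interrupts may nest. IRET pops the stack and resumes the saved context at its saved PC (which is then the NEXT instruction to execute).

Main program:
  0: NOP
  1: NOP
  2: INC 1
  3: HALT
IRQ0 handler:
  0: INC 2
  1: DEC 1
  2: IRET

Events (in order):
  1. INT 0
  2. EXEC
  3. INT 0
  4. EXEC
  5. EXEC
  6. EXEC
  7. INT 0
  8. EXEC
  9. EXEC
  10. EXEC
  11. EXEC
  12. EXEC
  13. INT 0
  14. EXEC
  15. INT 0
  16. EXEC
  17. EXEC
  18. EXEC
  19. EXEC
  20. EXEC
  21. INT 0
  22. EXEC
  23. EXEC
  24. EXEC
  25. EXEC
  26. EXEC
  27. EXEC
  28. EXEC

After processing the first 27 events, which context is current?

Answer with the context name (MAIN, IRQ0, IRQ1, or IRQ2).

Event 1 (INT 0): INT 0 arrives: push (MAIN, PC=0), enter IRQ0 at PC=0 (depth now 1)
Event 2 (EXEC): [IRQ0] PC=0: INC 2 -> ACC=2
Event 3 (INT 0): INT 0 arrives: push (IRQ0, PC=1), enter IRQ0 at PC=0 (depth now 2)
Event 4 (EXEC): [IRQ0] PC=0: INC 2 -> ACC=4
Event 5 (EXEC): [IRQ0] PC=1: DEC 1 -> ACC=3
Event 6 (EXEC): [IRQ0] PC=2: IRET -> resume IRQ0 at PC=1 (depth now 1)
Event 7 (INT 0): INT 0 arrives: push (IRQ0, PC=1), enter IRQ0 at PC=0 (depth now 2)
Event 8 (EXEC): [IRQ0] PC=0: INC 2 -> ACC=5
Event 9 (EXEC): [IRQ0] PC=1: DEC 1 -> ACC=4
Event 10 (EXEC): [IRQ0] PC=2: IRET -> resume IRQ0 at PC=1 (depth now 1)
Event 11 (EXEC): [IRQ0] PC=1: DEC 1 -> ACC=3
Event 12 (EXEC): [IRQ0] PC=2: IRET -> resume MAIN at PC=0 (depth now 0)
Event 13 (INT 0): INT 0 arrives: push (MAIN, PC=0), enter IRQ0 at PC=0 (depth now 1)
Event 14 (EXEC): [IRQ0] PC=0: INC 2 -> ACC=5
Event 15 (INT 0): INT 0 arrives: push (IRQ0, PC=1), enter IRQ0 at PC=0 (depth now 2)
Event 16 (EXEC): [IRQ0] PC=0: INC 2 -> ACC=7
Event 17 (EXEC): [IRQ0] PC=1: DEC 1 -> ACC=6
Event 18 (EXEC): [IRQ0] PC=2: IRET -> resume IRQ0 at PC=1 (depth now 1)
Event 19 (EXEC): [IRQ0] PC=1: DEC 1 -> ACC=5
Event 20 (EXEC): [IRQ0] PC=2: IRET -> resume MAIN at PC=0 (depth now 0)
Event 21 (INT 0): INT 0 arrives: push (MAIN, PC=0), enter IRQ0 at PC=0 (depth now 1)
Event 22 (EXEC): [IRQ0] PC=0: INC 2 -> ACC=7
Event 23 (EXEC): [IRQ0] PC=1: DEC 1 -> ACC=6
Event 24 (EXEC): [IRQ0] PC=2: IRET -> resume MAIN at PC=0 (depth now 0)
Event 25 (EXEC): [MAIN] PC=0: NOP
Event 26 (EXEC): [MAIN] PC=1: NOP
Event 27 (EXEC): [MAIN] PC=2: INC 1 -> ACC=7

Answer: MAIN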